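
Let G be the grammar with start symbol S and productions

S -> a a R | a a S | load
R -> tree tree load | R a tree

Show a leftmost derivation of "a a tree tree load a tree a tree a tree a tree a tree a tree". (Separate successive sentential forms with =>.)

S => a a R => a a R a tree => a a R a tree a tree => a a R a tree a tree a tree => a a R a tree a tree a tree a tree => a a R a tree a tree a tree a tree a tree => a a R a tree a tree a tree a tree a tree a tree => a a tree tree load a tree a tree a tree a tree a tree a tree

S => a a R   [S -> a a R]
a a R => a a R a tree   [R -> R a tree]
a a R a tree => a a R a tree a tree   [R -> R a tree]
a a R a tree a tree => a a R a tree a tree a tree   [R -> R a tree]
a a R a tree a tree a tree => a a R a tree a tree a tree a tree   [R -> R a tree]
a a R a tree a tree a tree a tree => a a R a tree a tree a tree a tree a tree   [R -> R a tree]
a a R a tree a tree a tree a tree a tree => a a R a tree a tree a tree a tree a tree a tree   [R -> R a tree]
a a R a tree a tree a tree a tree a tree a tree => a a tree tree load a tree a tree a tree a tree a tree a tree   [R -> tree tree load]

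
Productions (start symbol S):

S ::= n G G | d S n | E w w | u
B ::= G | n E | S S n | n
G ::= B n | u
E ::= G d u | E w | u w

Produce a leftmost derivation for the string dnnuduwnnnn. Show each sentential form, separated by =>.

S => dSn   [S ::= d S n]
dSn => dnGGn   [S ::= n G G]
dnGGn => dnBnGn   [G ::= B n]
dnBnGn => dnnEnGn   [B ::= n E]
dnnEnGn => dnnEwnGn   [E ::= E w]
dnnEwnGn => dnnGduwnGn   [E ::= G d u]
dnnGduwnGn => dnnuduwnGn   [G ::= u]
dnnuduwnGn => dnnuduwnBnn   [G ::= B n]
dnnuduwnBnn => dnnuduwnnnn   [B ::= n]

S => dSn => dnGGn => dnBnGn => dnnEnGn => dnnEwnGn => dnnGduwnGn => dnnuduwnGn => dnnuduwnBnn => dnnuduwnnnn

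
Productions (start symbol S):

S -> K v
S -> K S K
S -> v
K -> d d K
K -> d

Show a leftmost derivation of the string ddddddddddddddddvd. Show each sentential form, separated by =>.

S => KSK => ddKSK => ddddKSK => ddddddKSK => ddddddddKSK => ddddddddddKSK => dddddddddddSK => dddddddddddKvK => dddddddddddddKvK => dddddddddddddddKvK => ddddddddddddddddvK => ddddddddddddddddvd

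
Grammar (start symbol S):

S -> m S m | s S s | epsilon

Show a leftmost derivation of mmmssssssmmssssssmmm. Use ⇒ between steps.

S ⇒ mSm   [S -> m S m]
mSm ⇒ mmSmm   [S -> m S m]
mmSmm ⇒ mmmSmmm   [S -> m S m]
mmmSmmm ⇒ mmmsSsmmm   [S -> s S s]
mmmsSsmmm ⇒ mmmssSssmmm   [S -> s S s]
mmmssSssmmm ⇒ mmmsssSsssmmm   [S -> s S s]
mmmsssSsssmmm ⇒ mmmssssSssssmmm   [S -> s S s]
mmmssssSssssmmm ⇒ mmmsssssSsssssmmm   [S -> s S s]
mmmsssssSsssssmmm ⇒ mmmssssssSssssssmmm   [S -> s S s]
mmmssssssSssssssmmm ⇒ mmmssssssmSmssssssmmm   [S -> m S m]
mmmssssssmSmssssssmmm ⇒ mmmssssssmmssssssmmm   [S -> epsilon]

S⇒mSm⇒mmSmm⇒mmmSmmm⇒mmmsSsmmm⇒mmmssSssmmm⇒mmmsssSsssmmm⇒mmmssssSssssmmm⇒mmmsssssSsssssmmm⇒mmmssssssSssssssmmm⇒mmmssssssmSmssssssmmm⇒mmmssssssmmssssssmmm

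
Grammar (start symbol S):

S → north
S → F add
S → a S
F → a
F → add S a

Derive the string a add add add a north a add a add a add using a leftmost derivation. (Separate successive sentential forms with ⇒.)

S ⇒ a S ⇒ a F add ⇒ a add S a add ⇒ a add F add a add ⇒ a add add S a add a add ⇒ a add add F add a add a add ⇒ a add add add S a add a add a add ⇒ a add add add a S a add a add a add ⇒ a add add add a north a add a add a add

S ⇒ a S   [S → a S]
a S ⇒ a F add   [S → F add]
a F add ⇒ a add S a add   [F → add S a]
a add S a add ⇒ a add F add a add   [S → F add]
a add F add a add ⇒ a add add S a add a add   [F → add S a]
a add add S a add a add ⇒ a add add F add a add a add   [S → F add]
a add add F add a add a add ⇒ a add add add S a add a add a add   [F → add S a]
a add add add S a add a add a add ⇒ a add add add a S a add a add a add   [S → a S]
a add add add a S a add a add a add ⇒ a add add add a north a add a add a add   [S → north]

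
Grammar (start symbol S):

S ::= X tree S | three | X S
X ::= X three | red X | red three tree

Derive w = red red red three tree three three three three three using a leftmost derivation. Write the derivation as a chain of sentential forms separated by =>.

S => X S => X three S => red X three S => red X three three S => red X three three three S => red X three three three three S => red red X three three three three S => red red red three tree three three three three S => red red red three tree three three three three three

S => X S   [S ::= X S]
X S => X three S   [X ::= X three]
X three S => red X three S   [X ::= red X]
red X three S => red X three three S   [X ::= X three]
red X three three S => red X three three three S   [X ::= X three]
red X three three three S => red X three three three three S   [X ::= X three]
red X three three three three S => red red X three three three three S   [X ::= red X]
red red X three three three three S => red red red three tree three three three three S   [X ::= red three tree]
red red red three tree three three three three S => red red red three tree three three three three three   [S ::= three]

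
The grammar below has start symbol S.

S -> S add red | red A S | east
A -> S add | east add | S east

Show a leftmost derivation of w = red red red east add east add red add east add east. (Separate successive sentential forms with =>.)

S => red A S => red S add S => red red A S add S => red red S add S add S => red red S add red add S add S => red red red A S add red add S add S => red red red east add S add red add S add S => red red red east add east add red add S add S => red red red east add east add red add east add S => red red red east add east add red add east add east

S => red A S   [S -> red A S]
red A S => red S add S   [A -> S add]
red S add S => red red A S add S   [S -> red A S]
red red A S add S => red red S add S add S   [A -> S add]
red red S add S add S => red red S add red add S add S   [S -> S add red]
red red S add red add S add S => red red red A S add red add S add S   [S -> red A S]
red red red A S add red add S add S => red red red east add S add red add S add S   [A -> east add]
red red red east add S add red add S add S => red red red east add east add red add S add S   [S -> east]
red red red east add east add red add S add S => red red red east add east add red add east add S   [S -> east]
red red red east add east add red add east add S => red red red east add east add red add east add east   [S -> east]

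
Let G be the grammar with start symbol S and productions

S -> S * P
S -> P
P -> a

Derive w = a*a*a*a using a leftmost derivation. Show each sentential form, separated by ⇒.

S ⇒ S*P ⇒ S*P*P ⇒ S*P*P*P ⇒ P*P*P*P ⇒ a*P*P*P ⇒ a*a*P*P ⇒ a*a*a*P ⇒ a*a*a*a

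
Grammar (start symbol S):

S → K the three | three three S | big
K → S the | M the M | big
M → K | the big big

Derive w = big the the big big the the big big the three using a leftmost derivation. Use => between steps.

S => K the three => M the M the three => K the M the three => big the M the three => big the K the three => big the M the M the three => big the the big big the M the three => big the the big big the the big big the three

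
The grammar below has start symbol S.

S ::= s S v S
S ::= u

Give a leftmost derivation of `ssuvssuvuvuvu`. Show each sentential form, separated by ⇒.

S ⇒ sSvS   [S ::= s S v S]
sSvS ⇒ ssSvSvS   [S ::= s S v S]
ssSvSvS ⇒ ssuvSvS   [S ::= u]
ssuvSvS ⇒ ssuvsSvSvS   [S ::= s S v S]
ssuvsSvSvS ⇒ ssuvssSvSvSvS   [S ::= s S v S]
ssuvssSvSvSvS ⇒ ssuvssuvSvSvS   [S ::= u]
ssuvssuvSvSvS ⇒ ssuvssuvuvSvS   [S ::= u]
ssuvssuvuvSvS ⇒ ssuvssuvuvuvS   [S ::= u]
ssuvssuvuvuvS ⇒ ssuvssuvuvuvu   [S ::= u]

S ⇒ sSvS ⇒ ssSvSvS ⇒ ssuvSvS ⇒ ssuvsSvSvS ⇒ ssuvssSvSvSvS ⇒ ssuvssuvSvSvS ⇒ ssuvssuvuvSvS ⇒ ssuvssuvuvuvS ⇒ ssuvssuvuvuvu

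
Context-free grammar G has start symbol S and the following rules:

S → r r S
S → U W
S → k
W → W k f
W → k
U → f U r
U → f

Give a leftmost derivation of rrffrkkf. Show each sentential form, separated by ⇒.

S ⇒ rrS ⇒ rrUW ⇒ rrfUrW ⇒ rrffrW ⇒ rrffrWkf ⇒ rrffrkkf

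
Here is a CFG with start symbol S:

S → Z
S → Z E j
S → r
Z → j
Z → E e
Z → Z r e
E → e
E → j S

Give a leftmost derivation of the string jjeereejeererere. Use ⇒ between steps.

S⇒Z⇒Zre⇒Zrere⇒Zrerere⇒Eererere⇒jSererere⇒jZererere⇒jEeererere⇒jjSeererere⇒jjZEjeererere⇒jjZreEjeererere⇒jjEereEjeererere⇒jjeereEjeererere⇒jjeereejeererere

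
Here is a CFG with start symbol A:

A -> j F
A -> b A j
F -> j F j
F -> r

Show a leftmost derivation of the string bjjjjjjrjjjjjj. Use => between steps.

A => bAj => bjFj => bjjFjj => bjjjFjjj => bjjjjFjjjj => bjjjjjFjjjjj => bjjjjjjFjjjjjj => bjjjjjjrjjjjjj

A => bAj   [A -> b A j]
bAj => bjFj   [A -> j F]
bjFj => bjjFjj   [F -> j F j]
bjjFjj => bjjjFjjj   [F -> j F j]
bjjjFjjj => bjjjjFjjjj   [F -> j F j]
bjjjjFjjjj => bjjjjjFjjjjj   [F -> j F j]
bjjjjjFjjjjj => bjjjjjjFjjjjjj   [F -> j F j]
bjjjjjjFjjjjjj => bjjjjjjrjjjjjj   [F -> r]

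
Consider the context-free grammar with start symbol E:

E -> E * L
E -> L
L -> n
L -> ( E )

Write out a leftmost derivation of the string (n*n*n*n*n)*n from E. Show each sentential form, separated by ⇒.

E ⇒ E*L ⇒ L*L ⇒ (E)*L ⇒ (E*L)*L ⇒ (E*L*L)*L ⇒ (E*L*L*L)*L ⇒ (E*L*L*L*L)*L ⇒ (L*L*L*L*L)*L ⇒ (n*L*L*L*L)*L ⇒ (n*n*L*L*L)*L ⇒ (n*n*n*L*L)*L ⇒ (n*n*n*n*L)*L ⇒ (n*n*n*n*n)*L ⇒ (n*n*n*n*n)*n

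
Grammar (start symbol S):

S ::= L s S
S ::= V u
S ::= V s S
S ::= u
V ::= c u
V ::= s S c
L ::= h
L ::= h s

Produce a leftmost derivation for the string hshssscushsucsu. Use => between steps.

S => LsS => hsS => hsLsS => hshssS => hshssVsS => hshsssScsS => hshsssVsScsS => hshssscusScsS => hshssscusLsScsS => hshssscushsScsS => hshssscushsucsS => hshssscushsucsu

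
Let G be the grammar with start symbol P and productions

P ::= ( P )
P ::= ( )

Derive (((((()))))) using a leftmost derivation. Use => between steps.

P => (P)   [P ::= ( P )]
(P) => ((P))   [P ::= ( P )]
((P)) => (((P)))   [P ::= ( P )]
(((P))) => ((((P))))   [P ::= ( P )]
((((P)))) => (((((P)))))   [P ::= ( P )]
(((((P))))) => (((((())))))   [P ::= ( )]

P=>(P)=>((P))=>(((P)))=>((((P))))=>(((((P)))))=>(((((())))))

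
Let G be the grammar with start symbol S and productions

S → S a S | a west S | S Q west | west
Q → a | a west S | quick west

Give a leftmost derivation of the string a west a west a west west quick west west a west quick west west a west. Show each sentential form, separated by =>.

S => S a S => a west S a S => a west S Q west a S => a west S a S Q west a S => a west S Q west a S Q west a S => a west a west S Q west a S Q west a S => a west a west a west S Q west a S Q west a S => a west a west a west west Q west a S Q west a S => a west a west a west west quick west west a S Q west a S => a west a west a west west quick west west a west Q west a S => a west a west a west west quick west west a west quick west west a S => a west a west a west west quick west west a west quick west west a west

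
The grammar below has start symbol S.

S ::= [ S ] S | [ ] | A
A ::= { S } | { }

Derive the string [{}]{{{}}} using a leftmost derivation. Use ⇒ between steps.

S ⇒ [S]S   [S ::= [ S ] S]
[S]S ⇒ [A]S   [S ::= A]
[A]S ⇒ [{}]S   [A ::= { }]
[{}]S ⇒ [{}]A   [S ::= A]
[{}]A ⇒ [{}]{S}   [A ::= { S }]
[{}]{S} ⇒ [{}]{A}   [S ::= A]
[{}]{A} ⇒ [{}]{{S}}   [A ::= { S }]
[{}]{{S}} ⇒ [{}]{{A}}   [S ::= A]
[{}]{{A}} ⇒ [{}]{{{}}}   [A ::= { }]

S ⇒ [S]S ⇒ [A]S ⇒ [{}]S ⇒ [{}]A ⇒ [{}]{S} ⇒ [{}]{A} ⇒ [{}]{{S}} ⇒ [{}]{{A}} ⇒ [{}]{{{}}}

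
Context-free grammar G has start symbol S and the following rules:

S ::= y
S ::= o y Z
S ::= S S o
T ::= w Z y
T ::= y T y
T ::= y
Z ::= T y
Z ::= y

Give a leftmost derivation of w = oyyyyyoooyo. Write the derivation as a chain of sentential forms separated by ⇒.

S ⇒ SSo   [S ::= S S o]
SSo ⇒ SSoSo   [S ::= S S o]
SSoSo ⇒ oyZSoSo   [S ::= o y Z]
oyZSoSo ⇒ oyySoSo   [Z ::= y]
oyySoSo ⇒ oyySSooSo   [S ::= S S o]
oyySSooSo ⇒ oyyySooSo   [S ::= y]
oyyySooSo ⇒ oyyySSoooSo   [S ::= S S o]
oyyySSoooSo ⇒ oyyyySoooSo   [S ::= y]
oyyyySoooSo ⇒ oyyyyyoooSo   [S ::= y]
oyyyyyoooSo ⇒ oyyyyyoooyo   [S ::= y]

S ⇒ SSo ⇒ SSoSo ⇒ oyZSoSo ⇒ oyySoSo ⇒ oyySSooSo ⇒ oyyySooSo ⇒ oyyySSoooSo ⇒ oyyyySoooSo ⇒ oyyyyyoooSo ⇒ oyyyyyoooyo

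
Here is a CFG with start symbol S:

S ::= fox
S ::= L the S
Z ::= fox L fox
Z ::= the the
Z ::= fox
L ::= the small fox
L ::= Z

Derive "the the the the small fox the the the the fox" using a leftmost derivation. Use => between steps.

S => L the S   [S ::= L the S]
L the S => Z the S   [L ::= Z]
Z the S => the the the S   [Z ::= the the]
the the the S => the the the L the S   [S ::= L the S]
the the the L the S => the the the the small fox the S   [L ::= the small fox]
the the the the small fox the S => the the the the small fox the L the S   [S ::= L the S]
the the the the small fox the L the S => the the the the small fox the Z the S   [L ::= Z]
the the the the small fox the Z the S => the the the the small fox the the the the S   [Z ::= the the]
the the the the small fox the the the the S => the the the the small fox the the the the fox   [S ::= fox]

S => L the S => Z the S => the the the S => the the the L the S => the the the the small fox the S => the the the the small fox the L the S => the the the the small fox the Z the S => the the the the small fox the the the the S => the the the the small fox the the the the fox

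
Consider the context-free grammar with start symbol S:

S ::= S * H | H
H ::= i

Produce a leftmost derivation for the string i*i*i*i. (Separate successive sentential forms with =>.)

S => S*H => S*H*H => S*H*H*H => H*H*H*H => i*H*H*H => i*i*H*H => i*i*i*H => i*i*i*i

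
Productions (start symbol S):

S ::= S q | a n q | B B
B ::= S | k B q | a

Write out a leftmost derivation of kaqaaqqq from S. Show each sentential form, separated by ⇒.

S ⇒ Sq ⇒ Sqq ⇒ Sqqq ⇒ BBqqq ⇒ SBqqq ⇒ BBBqqq ⇒ kBqBBqqq ⇒ kaqBBqqq ⇒ kaqaBqqq ⇒ kaqaaqqq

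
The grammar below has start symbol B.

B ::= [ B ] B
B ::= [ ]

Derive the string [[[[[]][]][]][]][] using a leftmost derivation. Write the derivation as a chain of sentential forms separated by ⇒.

B ⇒ [B]B ⇒ [[B]B]B ⇒ [[[B]B]B]B ⇒ [[[[B]B]B]B]B ⇒ [[[[[]]B]B]B]B ⇒ [[[[[]][]]B]B]B ⇒ [[[[[]][]][]]B]B ⇒ [[[[[]][]][]][]]B ⇒ [[[[[]][]][]][]][]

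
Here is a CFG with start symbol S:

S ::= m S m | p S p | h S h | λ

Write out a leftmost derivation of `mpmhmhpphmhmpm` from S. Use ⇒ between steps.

S ⇒ mSm ⇒ mpSpm ⇒ mpmSmpm ⇒ mpmhShmpm ⇒ mpmhmSmhmpm ⇒ mpmhmhShmhmpm ⇒ mpmhmhpSphmhmpm ⇒ mpmhmhpphmhmpm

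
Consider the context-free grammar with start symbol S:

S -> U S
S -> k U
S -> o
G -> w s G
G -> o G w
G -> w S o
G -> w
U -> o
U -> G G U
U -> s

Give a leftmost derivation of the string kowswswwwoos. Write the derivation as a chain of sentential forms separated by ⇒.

S ⇒ kU   [S -> k U]
kU ⇒ kGGU   [U -> G G U]
kGGU ⇒ koGwGU   [G -> o G w]
koGwGU ⇒ kowsGwGU   [G -> w s G]
kowsGwGU ⇒ kowswsGwGU   [G -> w s G]
kowswsGwGU ⇒ kowswswwGU   [G -> w]
kowswswwGU ⇒ kowswswwwSoU   [G -> w S o]
kowswswwwSoU ⇒ kowswswwwooU   [S -> o]
kowswswwwooU ⇒ kowswswwwoos   [U -> s]

S ⇒ kU ⇒ kGGU ⇒ koGwGU ⇒ kowsGwGU ⇒ kowswsGwGU ⇒ kowswswwGU ⇒ kowswswwwSoU ⇒ kowswswwwooU ⇒ kowswswwwoos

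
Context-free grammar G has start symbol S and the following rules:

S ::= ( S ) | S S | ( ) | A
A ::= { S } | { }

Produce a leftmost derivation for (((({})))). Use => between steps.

S => (S)   [S ::= ( S )]
(S) => ((S))   [S ::= ( S )]
((S)) => (((S)))   [S ::= ( S )]
(((S))) => ((((S))))   [S ::= ( S )]
((((S)))) => ((((A))))   [S ::= A]
((((A)))) => (((({}))))   [A ::= { }]

S => (S) => ((S)) => (((S))) => ((((S)))) => ((((A)))) => (((({}))))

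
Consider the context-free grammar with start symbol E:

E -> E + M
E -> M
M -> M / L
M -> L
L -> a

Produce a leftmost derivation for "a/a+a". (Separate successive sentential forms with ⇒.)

E ⇒ E+M ⇒ M+M ⇒ M/L+M ⇒ L/L+M ⇒ a/L+M ⇒ a/a+M ⇒ a/a+L ⇒ a/a+a

E ⇒ E+M   [E -> E + M]
E+M ⇒ M+M   [E -> M]
M+M ⇒ M/L+M   [M -> M / L]
M/L+M ⇒ L/L+M   [M -> L]
L/L+M ⇒ a/L+M   [L -> a]
a/L+M ⇒ a/a+M   [L -> a]
a/a+M ⇒ a/a+L   [M -> L]
a/a+L ⇒ a/a+a   [L -> a]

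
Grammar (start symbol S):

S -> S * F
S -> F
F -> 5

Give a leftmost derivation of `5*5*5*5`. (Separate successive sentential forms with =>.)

S => S*F => S*F*F => S*F*F*F => F*F*F*F => 5*F*F*F => 5*5*F*F => 5*5*5*F => 5*5*5*5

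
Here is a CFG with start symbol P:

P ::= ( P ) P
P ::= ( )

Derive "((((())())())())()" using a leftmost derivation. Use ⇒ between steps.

P⇒(P)P⇒((P)P)P⇒(((P)P)P)P⇒((((P)P)P)P)P⇒((((())P)P)P)P⇒((((())())P)P)P⇒((((())())())P)P⇒((((())())())())P⇒((((())())())())()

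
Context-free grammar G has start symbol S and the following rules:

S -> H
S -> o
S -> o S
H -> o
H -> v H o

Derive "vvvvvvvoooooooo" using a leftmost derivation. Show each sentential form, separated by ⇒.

S ⇒ H   [S -> H]
H ⇒ vHo   [H -> v H o]
vHo ⇒ vvHoo   [H -> v H o]
vvHoo ⇒ vvvHooo   [H -> v H o]
vvvHooo ⇒ vvvvHoooo   [H -> v H o]
vvvvHoooo ⇒ vvvvvHooooo   [H -> v H o]
vvvvvHooooo ⇒ vvvvvvHoooooo   [H -> v H o]
vvvvvvHoooooo ⇒ vvvvvvvHooooooo   [H -> v H o]
vvvvvvvHooooooo ⇒ vvvvvvvoooooooo   [H -> o]

S⇒H⇒vHo⇒vvHoo⇒vvvHooo⇒vvvvHoooo⇒vvvvvHooooo⇒vvvvvvHoooooo⇒vvvvvvvHooooooo⇒vvvvvvvoooooooo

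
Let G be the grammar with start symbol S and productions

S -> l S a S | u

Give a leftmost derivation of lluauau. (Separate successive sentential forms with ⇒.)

S⇒lSaS⇒llSaSaS⇒lluaSaS⇒lluauaS⇒lluauau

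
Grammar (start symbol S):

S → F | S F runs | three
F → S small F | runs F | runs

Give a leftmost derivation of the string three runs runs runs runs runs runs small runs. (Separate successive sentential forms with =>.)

S => F => S small F => S F runs small F => S F runs F runs small F => S F runs F runs F runs small F => three F runs F runs F runs small F => three runs runs F runs F runs small F => three runs runs runs runs F runs small F => three runs runs runs runs runs runs small F => three runs runs runs runs runs runs small runs

S => F   [S → F]
F => S small F   [F → S small F]
S small F => S F runs small F   [S → S F runs]
S F runs small F => S F runs F runs small F   [S → S F runs]
S F runs F runs small F => S F runs F runs F runs small F   [S → S F runs]
S F runs F runs F runs small F => three F runs F runs F runs small F   [S → three]
three F runs F runs F runs small F => three runs runs F runs F runs small F   [F → runs]
three runs runs F runs F runs small F => three runs runs runs runs F runs small F   [F → runs]
three runs runs runs runs F runs small F => three runs runs runs runs runs runs small F   [F → runs]
three runs runs runs runs runs runs small F => three runs runs runs runs runs runs small runs   [F → runs]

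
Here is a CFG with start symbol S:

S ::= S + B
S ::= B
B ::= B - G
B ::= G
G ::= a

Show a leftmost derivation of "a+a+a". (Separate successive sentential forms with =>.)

S => S+B => S+B+B => B+B+B => G+B+B => a+B+B => a+G+B => a+a+B => a+a+G => a+a+a

S => S+B   [S ::= S + B]
S+B => S+B+B   [S ::= S + B]
S+B+B => B+B+B   [S ::= B]
B+B+B => G+B+B   [B ::= G]
G+B+B => a+B+B   [G ::= a]
a+B+B => a+G+B   [B ::= G]
a+G+B => a+a+B   [G ::= a]
a+a+B => a+a+G   [B ::= G]
a+a+G => a+a+a   [G ::= a]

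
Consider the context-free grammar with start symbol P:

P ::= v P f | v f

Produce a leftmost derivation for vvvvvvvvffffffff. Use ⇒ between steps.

P ⇒ vPf ⇒ vvPff ⇒ vvvPfff ⇒ vvvvPffff ⇒ vvvvvPfffff ⇒ vvvvvvPffffff ⇒ vvvvvvvPfffffff ⇒ vvvvvvvvffffffff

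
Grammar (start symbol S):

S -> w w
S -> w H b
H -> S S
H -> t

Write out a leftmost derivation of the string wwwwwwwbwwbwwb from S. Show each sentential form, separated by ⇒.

S ⇒ wHb   [S -> w H b]
wHb ⇒ wSSb   [H -> S S]
wSSb ⇒ wwHbSb   [S -> w H b]
wwHbSb ⇒ wwSSbSb   [H -> S S]
wwSSbSb ⇒ wwwHbSbSb   [S -> w H b]
wwwHbSbSb ⇒ wwwSSbSbSb   [H -> S S]
wwwSSbSbSb ⇒ wwwwwSbSbSb   [S -> w w]
wwwwwSbSbSb ⇒ wwwwwwwbSbSb   [S -> w w]
wwwwwwwbSbSb ⇒ wwwwwwwbwwbSb   [S -> w w]
wwwwwwwbwwbSb ⇒ wwwwwwwbwwbwwb   [S -> w w]

S⇒wHb⇒wSSb⇒wwHbSb⇒wwSSbSb⇒wwwHbSbSb⇒wwwSSbSbSb⇒wwwwwSbSbSb⇒wwwwwwwbSbSb⇒wwwwwwwbwwbSb⇒wwwwwwwbwwbwwb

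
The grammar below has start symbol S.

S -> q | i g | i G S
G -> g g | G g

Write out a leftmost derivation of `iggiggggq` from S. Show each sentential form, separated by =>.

S => iGS   [S -> i G S]
iGS => iggS   [G -> g g]
iggS => iggiGS   [S -> i G S]
iggiGS => iggiGgS   [G -> G g]
iggiGgS => iggiGggS   [G -> G g]
iggiGggS => iggiggggS   [G -> g g]
iggiggggS => iggiggggq   [S -> q]

S => iGS => iggS => iggiGS => iggiGgS => iggiGggS => iggiggggS => iggiggggq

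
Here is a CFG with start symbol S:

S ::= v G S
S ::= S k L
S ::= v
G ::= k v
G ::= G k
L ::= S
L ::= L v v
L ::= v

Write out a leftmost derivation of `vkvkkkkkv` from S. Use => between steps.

S => vGS   [S ::= v G S]
vGS => vGkS   [G ::= G k]
vGkS => vGkkS   [G ::= G k]
vGkkS => vGkkkS   [G ::= G k]
vGkkkS => vGkkkkS   [G ::= G k]
vGkkkkS => vGkkkkkS   [G ::= G k]
vGkkkkkS => vkvkkkkkS   [G ::= k v]
vkvkkkkkS => vkvkkkkkv   [S ::= v]

S => vGS => vGkS => vGkkS => vGkkkS => vGkkkkS => vGkkkkkS => vkvkkkkkS => vkvkkkkkv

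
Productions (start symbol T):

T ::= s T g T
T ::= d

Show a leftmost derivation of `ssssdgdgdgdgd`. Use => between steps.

T => sTgT => ssTgTgT => sssTgTgTgT => ssssTgTgTgTgT => ssssdgTgTgTgT => ssssdgdgTgTgT => ssssdgdgdgTgT => ssssdgdgdgdgT => ssssdgdgdgdgd

T => sTgT   [T ::= s T g T]
sTgT => ssTgTgT   [T ::= s T g T]
ssTgTgT => sssTgTgTgT   [T ::= s T g T]
sssTgTgTgT => ssssTgTgTgTgT   [T ::= s T g T]
ssssTgTgTgTgT => ssssdgTgTgTgT   [T ::= d]
ssssdgTgTgTgT => ssssdgdgTgTgT   [T ::= d]
ssssdgdgTgTgT => ssssdgdgdgTgT   [T ::= d]
ssssdgdgdgTgT => ssssdgdgdgdgT   [T ::= d]
ssssdgdgdgdgT => ssssdgdgdgdgd   [T ::= d]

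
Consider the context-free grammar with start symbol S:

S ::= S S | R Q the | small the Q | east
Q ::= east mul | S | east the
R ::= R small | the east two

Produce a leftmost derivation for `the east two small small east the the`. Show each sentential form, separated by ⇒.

S ⇒ R Q the   [S ::= R Q the]
R Q the ⇒ R small Q the   [R ::= R small]
R small Q the ⇒ R small small Q the   [R ::= R small]
R small small Q the ⇒ the east two small small Q the   [R ::= the east two]
the east two small small Q the ⇒ the east two small small east the the   [Q ::= east the]

S ⇒ R Q the ⇒ R small Q the ⇒ R small small Q the ⇒ the east two small small Q the ⇒ the east two small small east the the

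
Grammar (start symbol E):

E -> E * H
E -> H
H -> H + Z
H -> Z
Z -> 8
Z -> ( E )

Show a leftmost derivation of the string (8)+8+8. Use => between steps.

E => H   [E -> H]
H => H+Z   [H -> H + Z]
H+Z => H+Z+Z   [H -> H + Z]
H+Z+Z => Z+Z+Z   [H -> Z]
Z+Z+Z => (E)+Z+Z   [Z -> ( E )]
(E)+Z+Z => (H)+Z+Z   [E -> H]
(H)+Z+Z => (Z)+Z+Z   [H -> Z]
(Z)+Z+Z => (8)+Z+Z   [Z -> 8]
(8)+Z+Z => (8)+8+Z   [Z -> 8]
(8)+8+Z => (8)+8+8   [Z -> 8]

E=>H=>H+Z=>H+Z+Z=>Z+Z+Z=>(E)+Z+Z=>(H)+Z+Z=>(Z)+Z+Z=>(8)+Z+Z=>(8)+8+Z=>(8)+8+8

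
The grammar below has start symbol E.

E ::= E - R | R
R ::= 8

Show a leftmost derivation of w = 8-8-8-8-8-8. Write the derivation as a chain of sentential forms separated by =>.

E=>E-R=>E-R-R=>E-R-R-R=>E-R-R-R-R=>E-R-R-R-R-R=>R-R-R-R-R-R=>8-R-R-R-R-R=>8-8-R-R-R-R=>8-8-8-R-R-R=>8-8-8-8-R-R=>8-8-8-8-8-R=>8-8-8-8-8-8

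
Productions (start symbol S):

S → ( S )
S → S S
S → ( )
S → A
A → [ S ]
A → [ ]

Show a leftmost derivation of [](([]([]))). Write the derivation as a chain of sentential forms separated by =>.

S => SS => AS => []S => [](S) => []((S)) => []((SS)) => []((AS)) => [](([]S)) => [](([](S))) => [](([](A))) => [](([]([])))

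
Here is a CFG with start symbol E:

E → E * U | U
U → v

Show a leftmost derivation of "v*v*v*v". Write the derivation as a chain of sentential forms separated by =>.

E => E*U   [E → E * U]
E*U => E*U*U   [E → E * U]
E*U*U => E*U*U*U   [E → E * U]
E*U*U*U => U*U*U*U   [E → U]
U*U*U*U => v*U*U*U   [U → v]
v*U*U*U => v*v*U*U   [U → v]
v*v*U*U => v*v*v*U   [U → v]
v*v*v*U => v*v*v*v   [U → v]

E=>E*U=>E*U*U=>E*U*U*U=>U*U*U*U=>v*U*U*U=>v*v*U*U=>v*v*v*U=>v*v*v*v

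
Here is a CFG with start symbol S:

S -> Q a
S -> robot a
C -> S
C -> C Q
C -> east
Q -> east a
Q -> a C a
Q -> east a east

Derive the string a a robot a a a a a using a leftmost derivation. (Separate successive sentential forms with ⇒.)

S ⇒ Q a   [S -> Q a]
Q a ⇒ a C a a   [Q -> a C a]
a C a a ⇒ a S a a   [C -> S]
a S a a ⇒ a Q a a a   [S -> Q a]
a Q a a a ⇒ a a C a a a a   [Q -> a C a]
a a C a a a a ⇒ a a S a a a a   [C -> S]
a a S a a a a ⇒ a a robot a a a a a   [S -> robot a]

S ⇒ Q a ⇒ a C a a ⇒ a S a a ⇒ a Q a a a ⇒ a a C a a a a ⇒ a a S a a a a ⇒ a a robot a a a a a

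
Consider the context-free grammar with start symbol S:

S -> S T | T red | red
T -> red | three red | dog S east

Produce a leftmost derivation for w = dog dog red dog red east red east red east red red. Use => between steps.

S => S T   [S -> S T]
S T => T red T   [S -> T red]
T red T => dog S east red T   [T -> dog S east]
dog S east red T => dog T red east red T   [S -> T red]
dog T red east red T => dog dog S east red east red T   [T -> dog S east]
dog dog S east red east red T => dog dog S T east red east red T   [S -> S T]
dog dog S T east red east red T => dog dog S T T east red east red T   [S -> S T]
dog dog S T T east red east red T => dog dog red T T east red east red T   [S -> red]
dog dog red T T east red east red T => dog dog red dog S east T east red east red T   [T -> dog S east]
dog dog red dog S east T east red east red T => dog dog red dog red east T east red east red T   [S -> red]
dog dog red dog red east T east red east red T => dog dog red dog red east red east red east red T   [T -> red]
dog dog red dog red east red east red east red T => dog dog red dog red east red east red east red red   [T -> red]

S => S T => T red T => dog S east red T => dog T red east red T => dog dog S east red east red T => dog dog S T east red east red T => dog dog S T T east red east red T => dog dog red T T east red east red T => dog dog red dog S east T east red east red T => dog dog red dog red east T east red east red T => dog dog red dog red east red east red east red T => dog dog red dog red east red east red east red red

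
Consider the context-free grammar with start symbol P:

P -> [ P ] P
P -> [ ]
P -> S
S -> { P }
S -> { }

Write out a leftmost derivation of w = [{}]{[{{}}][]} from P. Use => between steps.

P=>[P]P=>[S]P=>[{}]P=>[{}]S=>[{}]{P}=>[{}]{[P]P}=>[{}]{[S]P}=>[{}]{[{P}]P}=>[{}]{[{S}]P}=>[{}]{[{{}}]P}=>[{}]{[{{}}][]}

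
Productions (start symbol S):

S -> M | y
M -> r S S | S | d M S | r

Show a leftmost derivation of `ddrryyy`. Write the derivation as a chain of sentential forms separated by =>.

S=>M=>dMS=>ddMSS=>ddrSSSS=>ddrMSSS=>ddrrSSS=>ddrrySS=>ddrryyS=>ddrryyy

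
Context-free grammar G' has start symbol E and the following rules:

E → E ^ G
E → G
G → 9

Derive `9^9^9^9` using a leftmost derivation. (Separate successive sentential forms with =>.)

E=>E^G=>E^G^G=>E^G^G^G=>G^G^G^G=>9^G^G^G=>9^9^G^G=>9^9^9^G=>9^9^9^9

E => E^G   [E → E ^ G]
E^G => E^G^G   [E → E ^ G]
E^G^G => E^G^G^G   [E → E ^ G]
E^G^G^G => G^G^G^G   [E → G]
G^G^G^G => 9^G^G^G   [G → 9]
9^G^G^G => 9^9^G^G   [G → 9]
9^9^G^G => 9^9^9^G   [G → 9]
9^9^9^G => 9^9^9^9   [G → 9]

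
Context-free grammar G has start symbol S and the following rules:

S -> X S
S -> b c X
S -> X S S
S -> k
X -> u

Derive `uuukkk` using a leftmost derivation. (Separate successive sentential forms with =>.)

S => XSS => uSS => uXSSS => uuSSS => uuXSSS => uuuSSS => uuukSS => uuukkS => uuukkk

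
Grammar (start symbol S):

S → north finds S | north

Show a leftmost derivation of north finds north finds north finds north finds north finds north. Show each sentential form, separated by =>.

S => north finds S   [S → north finds S]
north finds S => north finds north finds S   [S → north finds S]
north finds north finds S => north finds north finds north finds S   [S → north finds S]
north finds north finds north finds S => north finds north finds north finds north finds S   [S → north finds S]
north finds north finds north finds north finds S => north finds north finds north finds north finds north finds S   [S → north finds S]
north finds north finds north finds north finds north finds S => north finds north finds north finds north finds north finds north   [S → north]

S => north finds S => north finds north finds S => north finds north finds north finds S => north finds north finds north finds north finds S => north finds north finds north finds north finds north finds S => north finds north finds north finds north finds north finds north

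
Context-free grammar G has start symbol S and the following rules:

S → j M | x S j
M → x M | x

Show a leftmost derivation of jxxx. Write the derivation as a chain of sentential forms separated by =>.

S=>jM=>jxM=>jxxM=>jxxx

S => jM   [S → j M]
jM => jxM   [M → x M]
jxM => jxxM   [M → x M]
jxxM => jxxx   [M → x]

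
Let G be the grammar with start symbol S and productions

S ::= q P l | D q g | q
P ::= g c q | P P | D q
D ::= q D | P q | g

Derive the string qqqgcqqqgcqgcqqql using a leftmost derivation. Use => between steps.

S=>qPl=>qDql=>qqDql=>qqPqql=>qqPPqql=>qqPPPqql=>qqDqPPqql=>qqqDqPPqql=>qqqPqqPPqql=>qqqgcqqqPPqql=>qqqgcqqqgcqPqql=>qqqgcqqqgcqgcqqql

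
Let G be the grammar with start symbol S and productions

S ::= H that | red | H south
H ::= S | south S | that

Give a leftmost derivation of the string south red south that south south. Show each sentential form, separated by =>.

S => H south   [S ::= H south]
H south => S south   [H ::= S]
S south => H south south   [S ::= H south]
H south south => S south south   [H ::= S]
S south south => H that south south   [S ::= H that]
H that south south => south S that south south   [H ::= south S]
south S that south south => south H south that south south   [S ::= H south]
south H south that south south => south S south that south south   [H ::= S]
south S south that south south => south red south that south south   [S ::= red]

S => H south => S south => H south south => S south south => H that south south => south S that south south => south H south that south south => south S south that south south => south red south that south south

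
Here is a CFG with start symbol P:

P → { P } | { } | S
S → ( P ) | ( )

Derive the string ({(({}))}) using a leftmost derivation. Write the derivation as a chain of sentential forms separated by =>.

P => S => (P) => ({P}) => ({S}) => ({(P)}) => ({(S)}) => ({((P))}) => ({(({}))})

P => S   [P → S]
S => (P)   [S → ( P )]
(P) => ({P})   [P → { P }]
({P}) => ({S})   [P → S]
({S}) => ({(P)})   [S → ( P )]
({(P)}) => ({(S)})   [P → S]
({(S)}) => ({((P))})   [S → ( P )]
({((P))}) => ({(({}))})   [P → { }]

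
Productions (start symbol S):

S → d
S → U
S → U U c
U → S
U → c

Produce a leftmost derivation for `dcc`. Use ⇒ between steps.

S ⇒ UUc   [S → U U c]
UUc ⇒ SUc   [U → S]
SUc ⇒ dUc   [S → d]
dUc ⇒ dcc   [U → c]

S⇒UUc⇒SUc⇒dUc⇒dcc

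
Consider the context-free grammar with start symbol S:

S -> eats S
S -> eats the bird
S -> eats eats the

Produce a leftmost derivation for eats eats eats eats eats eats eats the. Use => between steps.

S => eats S => eats eats S => eats eats eats S => eats eats eats eats S => eats eats eats eats eats S => eats eats eats eats eats eats eats the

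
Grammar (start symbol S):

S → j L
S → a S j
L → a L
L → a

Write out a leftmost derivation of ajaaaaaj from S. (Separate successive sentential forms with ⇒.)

S ⇒ aSj   [S → a S j]
aSj ⇒ ajLj   [S → j L]
ajLj ⇒ ajaLj   [L → a L]
ajaLj ⇒ ajaaLj   [L → a L]
ajaaLj ⇒ ajaaaLj   [L → a L]
ajaaaLj ⇒ ajaaaaLj   [L → a L]
ajaaaaLj ⇒ ajaaaaaj   [L → a]

S ⇒ aSj ⇒ ajLj ⇒ ajaLj ⇒ ajaaLj ⇒ ajaaaLj ⇒ ajaaaaLj ⇒ ajaaaaaj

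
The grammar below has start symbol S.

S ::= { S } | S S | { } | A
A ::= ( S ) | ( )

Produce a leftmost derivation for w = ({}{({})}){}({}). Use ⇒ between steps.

S ⇒ SS ⇒ AS ⇒ (S)S ⇒ (SS)S ⇒ ({}S)S ⇒ ({}{S})S ⇒ ({}{A})S ⇒ ({}{(S)})S ⇒ ({}{({})})S ⇒ ({}{({})})SS ⇒ ({}{({})}){}S ⇒ ({}{({})}){}A ⇒ ({}{({})}){}(S) ⇒ ({}{({})}){}({})

S ⇒ SS   [S ::= S S]
SS ⇒ AS   [S ::= A]
AS ⇒ (S)S   [A ::= ( S )]
(S)S ⇒ (SS)S   [S ::= S S]
(SS)S ⇒ ({}S)S   [S ::= { }]
({}S)S ⇒ ({}{S})S   [S ::= { S }]
({}{S})S ⇒ ({}{A})S   [S ::= A]
({}{A})S ⇒ ({}{(S)})S   [A ::= ( S )]
({}{(S)})S ⇒ ({}{({})})S   [S ::= { }]
({}{({})})S ⇒ ({}{({})})SS   [S ::= S S]
({}{({})})SS ⇒ ({}{({})}){}S   [S ::= { }]
({}{({})}){}S ⇒ ({}{({})}){}A   [S ::= A]
({}{({})}){}A ⇒ ({}{({})}){}(S)   [A ::= ( S )]
({}{({})}){}(S) ⇒ ({}{({})}){}({})   [S ::= { }]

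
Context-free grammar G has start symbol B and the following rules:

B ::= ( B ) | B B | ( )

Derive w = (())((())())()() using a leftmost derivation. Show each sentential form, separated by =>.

B => BB   [B ::= B B]
BB => BBB   [B ::= B B]
BBB => BBBB   [B ::= B B]
BBBB => (B)BBB   [B ::= ( B )]
(B)BBB => (())BBB   [B ::= ( )]
(())BBB => (())(B)BB   [B ::= ( B )]
(())(B)BB => (())(BB)BB   [B ::= B B]
(())(BB)BB => (())((B)B)BB   [B ::= ( B )]
(())((B)B)BB => (())((())B)BB   [B ::= ( )]
(())((())B)BB => (())((())())BB   [B ::= ( )]
(())((())())BB => (())((())())()B   [B ::= ( )]
(())((())())()B => (())((())())()()   [B ::= ( )]

B => BB => BBB => BBBB => (B)BBB => (())BBB => (())(B)BB => (())(BB)BB => (())((B)B)BB => (())((())B)BB => (())((())())BB => (())((())())()B => (())((())())()()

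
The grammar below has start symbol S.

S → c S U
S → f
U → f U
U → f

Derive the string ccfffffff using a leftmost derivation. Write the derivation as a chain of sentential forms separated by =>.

S=>cSU=>ccSUU=>ccfUU=>ccffUU=>ccfffUU=>ccffffUU=>ccfffffU=>ccffffffU=>ccfffffff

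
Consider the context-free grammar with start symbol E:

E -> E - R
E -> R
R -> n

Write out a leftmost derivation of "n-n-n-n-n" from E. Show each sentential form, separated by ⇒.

E ⇒ E-R   [E -> E - R]
E-R ⇒ E-R-R   [E -> E - R]
E-R-R ⇒ E-R-R-R   [E -> E - R]
E-R-R-R ⇒ E-R-R-R-R   [E -> E - R]
E-R-R-R-R ⇒ R-R-R-R-R   [E -> R]
R-R-R-R-R ⇒ n-R-R-R-R   [R -> n]
n-R-R-R-R ⇒ n-n-R-R-R   [R -> n]
n-n-R-R-R ⇒ n-n-n-R-R   [R -> n]
n-n-n-R-R ⇒ n-n-n-n-R   [R -> n]
n-n-n-n-R ⇒ n-n-n-n-n   [R -> n]

E⇒E-R⇒E-R-R⇒E-R-R-R⇒E-R-R-R-R⇒R-R-R-R-R⇒n-R-R-R-R⇒n-n-R-R-R⇒n-n-n-R-R⇒n-n-n-n-R⇒n-n-n-n-n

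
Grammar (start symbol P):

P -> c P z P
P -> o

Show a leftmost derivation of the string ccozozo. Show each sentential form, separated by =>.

P => cPzP => ccPzPzP => ccozPzP => ccozozP => ccozozo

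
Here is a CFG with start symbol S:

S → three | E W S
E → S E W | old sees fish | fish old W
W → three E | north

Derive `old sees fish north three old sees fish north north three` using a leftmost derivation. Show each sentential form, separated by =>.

S => E W S => S E W W S => E W S E W W S => old sees fish W S E W W S => old sees fish north S E W W S => old sees fish north three E W W S => old sees fish north three old sees fish W W S => old sees fish north three old sees fish north W S => old sees fish north three old sees fish north north S => old sees fish north three old sees fish north north three

S => E W S   [S → E W S]
E W S => S E W W S   [E → S E W]
S E W W S => E W S E W W S   [S → E W S]
E W S E W W S => old sees fish W S E W W S   [E → old sees fish]
old sees fish W S E W W S => old sees fish north S E W W S   [W → north]
old sees fish north S E W W S => old sees fish north three E W W S   [S → three]
old sees fish north three E W W S => old sees fish north three old sees fish W W S   [E → old sees fish]
old sees fish north three old sees fish W W S => old sees fish north three old sees fish north W S   [W → north]
old sees fish north three old sees fish north W S => old sees fish north three old sees fish north north S   [W → north]
old sees fish north three old sees fish north north S => old sees fish north three old sees fish north north three   [S → three]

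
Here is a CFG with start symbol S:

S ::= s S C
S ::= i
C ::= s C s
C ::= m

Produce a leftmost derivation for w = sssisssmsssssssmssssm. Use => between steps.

S => sSC   [S ::= s S C]
sSC => ssSCC   [S ::= s S C]
ssSCC => sssSCCC   [S ::= s S C]
sssSCCC => sssiCCC   [S ::= i]
sssiCCC => sssisCsCC   [C ::= s C s]
sssisCsCC => sssissCssCC   [C ::= s C s]
sssissCssCC => sssisssCsssCC   [C ::= s C s]
sssisssCsssCC => sssisssmsssCC   [C ::= m]
sssisssmsssCC => sssisssmssssCsC   [C ::= s C s]
sssisssmssssCsC => sssisssmsssssCssC   [C ::= s C s]
sssisssmsssssCssC => sssisssmssssssCsssC   [C ::= s C s]
sssisssmssssssCsssC => sssisssmsssssssCssssC   [C ::= s C s]
sssisssmsssssssCssssC => sssisssmsssssssmssssC   [C ::= m]
sssisssmsssssssmssssC => sssisssmsssssssmssssm   [C ::= m]

S => sSC => ssSCC => sssSCCC => sssiCCC => sssisCsCC => sssissCssCC => sssisssCsssCC => sssisssmsssCC => sssisssmssssCsC => sssisssmsssssCssC => sssisssmssssssCsssC => sssisssmsssssssCssssC => sssisssmsssssssmssssC => sssisssmsssssssmssssm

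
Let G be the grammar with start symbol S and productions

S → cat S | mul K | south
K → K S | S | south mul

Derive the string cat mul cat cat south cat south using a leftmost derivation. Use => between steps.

S => cat S => cat mul K => cat mul K S => cat mul S S => cat mul cat S S => cat mul cat cat S S => cat mul cat cat south S => cat mul cat cat south cat S => cat mul cat cat south cat south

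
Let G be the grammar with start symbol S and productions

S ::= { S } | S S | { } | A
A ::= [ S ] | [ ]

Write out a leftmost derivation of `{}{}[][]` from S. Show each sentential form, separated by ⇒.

S ⇒ SS ⇒ SSS ⇒ SSSS ⇒ {}SSS ⇒ {}{}SS ⇒ {}{}AS ⇒ {}{}[]S ⇒ {}{}[]A ⇒ {}{}[][]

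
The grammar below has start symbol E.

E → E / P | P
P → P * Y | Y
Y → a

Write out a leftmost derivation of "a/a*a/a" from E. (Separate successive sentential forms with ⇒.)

E ⇒ E/P ⇒ E/P/P ⇒ P/P/P ⇒ Y/P/P ⇒ a/P/P ⇒ a/P*Y/P ⇒ a/Y*Y/P ⇒ a/a*Y/P ⇒ a/a*a/P ⇒ a/a*a/Y ⇒ a/a*a/a

E ⇒ E/P   [E → E / P]
E/P ⇒ E/P/P   [E → E / P]
E/P/P ⇒ P/P/P   [E → P]
P/P/P ⇒ Y/P/P   [P → Y]
Y/P/P ⇒ a/P/P   [Y → a]
a/P/P ⇒ a/P*Y/P   [P → P * Y]
a/P*Y/P ⇒ a/Y*Y/P   [P → Y]
a/Y*Y/P ⇒ a/a*Y/P   [Y → a]
a/a*Y/P ⇒ a/a*a/P   [Y → a]
a/a*a/P ⇒ a/a*a/Y   [P → Y]
a/a*a/Y ⇒ a/a*a/a   [Y → a]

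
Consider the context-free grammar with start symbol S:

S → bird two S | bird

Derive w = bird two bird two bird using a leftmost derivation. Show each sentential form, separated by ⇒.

S ⇒ bird two S ⇒ bird two bird two S ⇒ bird two bird two bird

S ⇒ bird two S   [S → bird two S]
bird two S ⇒ bird two bird two S   [S → bird two S]
bird two bird two S ⇒ bird two bird two bird   [S → bird]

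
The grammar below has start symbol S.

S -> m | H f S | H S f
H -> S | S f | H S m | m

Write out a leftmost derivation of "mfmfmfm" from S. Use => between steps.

S => HfS => SfS => HfSfS => SfSfS => HfSfSfS => SfSfSfS => mfSfSfS => mfmfSfS => mfmfmfS => mfmfmfm

S => HfS   [S -> H f S]
HfS => SfS   [H -> S]
SfS => HfSfS   [S -> H f S]
HfSfS => SfSfS   [H -> S]
SfSfS => HfSfSfS   [S -> H f S]
HfSfSfS => SfSfSfS   [H -> S]
SfSfSfS => mfSfSfS   [S -> m]
mfSfSfS => mfmfSfS   [S -> m]
mfmfSfS => mfmfmfS   [S -> m]
mfmfmfS => mfmfmfm   [S -> m]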